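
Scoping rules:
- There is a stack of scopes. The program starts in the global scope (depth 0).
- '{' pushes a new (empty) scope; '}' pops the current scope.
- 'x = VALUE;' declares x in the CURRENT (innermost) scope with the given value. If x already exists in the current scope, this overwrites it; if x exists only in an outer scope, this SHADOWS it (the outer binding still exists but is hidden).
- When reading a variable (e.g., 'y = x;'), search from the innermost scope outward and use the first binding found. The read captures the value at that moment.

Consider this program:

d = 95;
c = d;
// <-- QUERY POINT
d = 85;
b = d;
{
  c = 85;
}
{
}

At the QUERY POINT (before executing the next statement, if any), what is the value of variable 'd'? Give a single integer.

Step 1: declare d=95 at depth 0
Step 2: declare c=(read d)=95 at depth 0
Visible at query point: c=95 d=95

Answer: 95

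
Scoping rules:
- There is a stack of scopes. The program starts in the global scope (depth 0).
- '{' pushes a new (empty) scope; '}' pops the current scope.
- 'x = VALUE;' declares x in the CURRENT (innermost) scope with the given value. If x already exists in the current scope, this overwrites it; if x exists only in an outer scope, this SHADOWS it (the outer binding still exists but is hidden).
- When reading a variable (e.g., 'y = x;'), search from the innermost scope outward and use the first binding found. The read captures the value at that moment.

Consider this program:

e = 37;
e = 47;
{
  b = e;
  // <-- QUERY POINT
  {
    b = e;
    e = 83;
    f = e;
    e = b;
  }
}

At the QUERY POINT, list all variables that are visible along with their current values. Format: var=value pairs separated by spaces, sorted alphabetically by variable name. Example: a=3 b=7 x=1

Answer: b=47 e=47

Derivation:
Step 1: declare e=37 at depth 0
Step 2: declare e=47 at depth 0
Step 3: enter scope (depth=1)
Step 4: declare b=(read e)=47 at depth 1
Visible at query point: b=47 e=47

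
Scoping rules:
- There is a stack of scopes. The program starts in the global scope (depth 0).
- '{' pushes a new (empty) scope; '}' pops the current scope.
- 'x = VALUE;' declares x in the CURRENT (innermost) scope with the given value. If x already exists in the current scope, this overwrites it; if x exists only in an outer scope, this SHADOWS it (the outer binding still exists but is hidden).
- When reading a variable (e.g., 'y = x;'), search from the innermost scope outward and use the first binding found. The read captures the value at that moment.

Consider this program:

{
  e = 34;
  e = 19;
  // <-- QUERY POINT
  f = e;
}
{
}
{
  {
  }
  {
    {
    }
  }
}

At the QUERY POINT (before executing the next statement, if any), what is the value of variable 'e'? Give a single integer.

Step 1: enter scope (depth=1)
Step 2: declare e=34 at depth 1
Step 3: declare e=19 at depth 1
Visible at query point: e=19

Answer: 19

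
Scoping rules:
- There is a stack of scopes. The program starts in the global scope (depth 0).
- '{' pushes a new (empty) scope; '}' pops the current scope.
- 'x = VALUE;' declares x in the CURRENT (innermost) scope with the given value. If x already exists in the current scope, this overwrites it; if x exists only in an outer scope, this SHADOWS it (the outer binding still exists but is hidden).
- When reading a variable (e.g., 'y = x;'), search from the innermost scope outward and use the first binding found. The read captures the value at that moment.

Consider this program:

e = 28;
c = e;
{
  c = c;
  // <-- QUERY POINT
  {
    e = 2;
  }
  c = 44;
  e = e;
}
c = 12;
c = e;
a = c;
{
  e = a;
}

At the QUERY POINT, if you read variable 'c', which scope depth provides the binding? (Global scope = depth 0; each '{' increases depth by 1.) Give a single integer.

Answer: 1

Derivation:
Step 1: declare e=28 at depth 0
Step 2: declare c=(read e)=28 at depth 0
Step 3: enter scope (depth=1)
Step 4: declare c=(read c)=28 at depth 1
Visible at query point: c=28 e=28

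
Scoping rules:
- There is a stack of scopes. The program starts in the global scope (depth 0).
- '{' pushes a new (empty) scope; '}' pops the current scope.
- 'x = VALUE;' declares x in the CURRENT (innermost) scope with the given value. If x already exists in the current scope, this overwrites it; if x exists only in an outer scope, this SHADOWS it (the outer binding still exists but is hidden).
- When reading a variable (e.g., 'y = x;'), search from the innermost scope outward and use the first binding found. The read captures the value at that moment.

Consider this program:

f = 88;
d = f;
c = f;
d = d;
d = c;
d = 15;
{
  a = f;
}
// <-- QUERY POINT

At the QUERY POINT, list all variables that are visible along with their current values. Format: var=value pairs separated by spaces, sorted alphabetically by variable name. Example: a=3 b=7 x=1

Step 1: declare f=88 at depth 0
Step 2: declare d=(read f)=88 at depth 0
Step 3: declare c=(read f)=88 at depth 0
Step 4: declare d=(read d)=88 at depth 0
Step 5: declare d=(read c)=88 at depth 0
Step 6: declare d=15 at depth 0
Step 7: enter scope (depth=1)
Step 8: declare a=(read f)=88 at depth 1
Step 9: exit scope (depth=0)
Visible at query point: c=88 d=15 f=88

Answer: c=88 d=15 f=88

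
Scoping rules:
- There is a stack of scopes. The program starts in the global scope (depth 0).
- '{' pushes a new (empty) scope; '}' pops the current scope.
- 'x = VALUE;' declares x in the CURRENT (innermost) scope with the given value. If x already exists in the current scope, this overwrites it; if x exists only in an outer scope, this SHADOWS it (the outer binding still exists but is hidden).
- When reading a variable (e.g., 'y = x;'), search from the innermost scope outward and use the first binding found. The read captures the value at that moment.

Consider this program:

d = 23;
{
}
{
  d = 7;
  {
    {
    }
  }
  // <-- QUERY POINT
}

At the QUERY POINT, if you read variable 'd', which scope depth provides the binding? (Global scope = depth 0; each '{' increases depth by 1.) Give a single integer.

Step 1: declare d=23 at depth 0
Step 2: enter scope (depth=1)
Step 3: exit scope (depth=0)
Step 4: enter scope (depth=1)
Step 5: declare d=7 at depth 1
Step 6: enter scope (depth=2)
Step 7: enter scope (depth=3)
Step 8: exit scope (depth=2)
Step 9: exit scope (depth=1)
Visible at query point: d=7

Answer: 1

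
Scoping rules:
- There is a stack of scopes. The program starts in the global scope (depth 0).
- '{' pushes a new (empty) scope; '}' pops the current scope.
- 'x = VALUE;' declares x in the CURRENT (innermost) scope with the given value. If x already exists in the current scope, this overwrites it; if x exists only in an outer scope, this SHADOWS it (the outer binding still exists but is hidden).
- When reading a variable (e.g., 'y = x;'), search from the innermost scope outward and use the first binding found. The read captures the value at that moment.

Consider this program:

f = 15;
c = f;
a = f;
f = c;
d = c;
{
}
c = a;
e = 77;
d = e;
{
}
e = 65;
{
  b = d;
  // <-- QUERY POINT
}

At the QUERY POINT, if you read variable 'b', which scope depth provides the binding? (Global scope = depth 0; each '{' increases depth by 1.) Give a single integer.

Step 1: declare f=15 at depth 0
Step 2: declare c=(read f)=15 at depth 0
Step 3: declare a=(read f)=15 at depth 0
Step 4: declare f=(read c)=15 at depth 0
Step 5: declare d=(read c)=15 at depth 0
Step 6: enter scope (depth=1)
Step 7: exit scope (depth=0)
Step 8: declare c=(read a)=15 at depth 0
Step 9: declare e=77 at depth 0
Step 10: declare d=(read e)=77 at depth 0
Step 11: enter scope (depth=1)
Step 12: exit scope (depth=0)
Step 13: declare e=65 at depth 0
Step 14: enter scope (depth=1)
Step 15: declare b=(read d)=77 at depth 1
Visible at query point: a=15 b=77 c=15 d=77 e=65 f=15

Answer: 1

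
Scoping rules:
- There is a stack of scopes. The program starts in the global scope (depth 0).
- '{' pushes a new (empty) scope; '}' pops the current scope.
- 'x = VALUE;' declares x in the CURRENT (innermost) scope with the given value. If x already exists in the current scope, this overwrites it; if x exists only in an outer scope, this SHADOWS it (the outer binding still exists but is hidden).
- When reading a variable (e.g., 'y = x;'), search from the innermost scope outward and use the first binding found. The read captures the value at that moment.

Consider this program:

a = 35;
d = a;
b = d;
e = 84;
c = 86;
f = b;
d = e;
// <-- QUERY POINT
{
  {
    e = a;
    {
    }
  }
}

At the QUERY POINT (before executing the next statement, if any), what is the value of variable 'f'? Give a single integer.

Step 1: declare a=35 at depth 0
Step 2: declare d=(read a)=35 at depth 0
Step 3: declare b=(read d)=35 at depth 0
Step 4: declare e=84 at depth 0
Step 5: declare c=86 at depth 0
Step 6: declare f=(read b)=35 at depth 0
Step 7: declare d=(read e)=84 at depth 0
Visible at query point: a=35 b=35 c=86 d=84 e=84 f=35

Answer: 35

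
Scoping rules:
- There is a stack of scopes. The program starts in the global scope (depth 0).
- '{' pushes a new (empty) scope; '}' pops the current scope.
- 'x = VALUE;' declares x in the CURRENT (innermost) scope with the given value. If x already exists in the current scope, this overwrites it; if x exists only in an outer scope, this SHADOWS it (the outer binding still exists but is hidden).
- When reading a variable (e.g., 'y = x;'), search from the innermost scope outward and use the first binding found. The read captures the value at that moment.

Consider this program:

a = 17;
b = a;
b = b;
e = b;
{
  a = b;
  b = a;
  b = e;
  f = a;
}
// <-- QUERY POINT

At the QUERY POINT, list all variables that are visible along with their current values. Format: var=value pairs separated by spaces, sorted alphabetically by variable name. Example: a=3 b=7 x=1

Step 1: declare a=17 at depth 0
Step 2: declare b=(read a)=17 at depth 0
Step 3: declare b=(read b)=17 at depth 0
Step 4: declare e=(read b)=17 at depth 0
Step 5: enter scope (depth=1)
Step 6: declare a=(read b)=17 at depth 1
Step 7: declare b=(read a)=17 at depth 1
Step 8: declare b=(read e)=17 at depth 1
Step 9: declare f=(read a)=17 at depth 1
Step 10: exit scope (depth=0)
Visible at query point: a=17 b=17 e=17

Answer: a=17 b=17 e=17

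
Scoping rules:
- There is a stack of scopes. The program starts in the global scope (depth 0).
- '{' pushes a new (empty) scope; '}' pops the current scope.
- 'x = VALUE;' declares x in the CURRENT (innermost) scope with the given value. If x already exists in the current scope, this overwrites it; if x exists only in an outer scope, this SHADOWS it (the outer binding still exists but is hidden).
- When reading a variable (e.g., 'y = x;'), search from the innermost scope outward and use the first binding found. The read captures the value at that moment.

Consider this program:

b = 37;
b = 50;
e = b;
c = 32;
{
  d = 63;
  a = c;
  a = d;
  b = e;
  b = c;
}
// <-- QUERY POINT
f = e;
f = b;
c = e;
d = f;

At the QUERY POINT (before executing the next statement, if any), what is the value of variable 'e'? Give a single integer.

Step 1: declare b=37 at depth 0
Step 2: declare b=50 at depth 0
Step 3: declare e=(read b)=50 at depth 0
Step 4: declare c=32 at depth 0
Step 5: enter scope (depth=1)
Step 6: declare d=63 at depth 1
Step 7: declare a=(read c)=32 at depth 1
Step 8: declare a=(read d)=63 at depth 1
Step 9: declare b=(read e)=50 at depth 1
Step 10: declare b=(read c)=32 at depth 1
Step 11: exit scope (depth=0)
Visible at query point: b=50 c=32 e=50

Answer: 50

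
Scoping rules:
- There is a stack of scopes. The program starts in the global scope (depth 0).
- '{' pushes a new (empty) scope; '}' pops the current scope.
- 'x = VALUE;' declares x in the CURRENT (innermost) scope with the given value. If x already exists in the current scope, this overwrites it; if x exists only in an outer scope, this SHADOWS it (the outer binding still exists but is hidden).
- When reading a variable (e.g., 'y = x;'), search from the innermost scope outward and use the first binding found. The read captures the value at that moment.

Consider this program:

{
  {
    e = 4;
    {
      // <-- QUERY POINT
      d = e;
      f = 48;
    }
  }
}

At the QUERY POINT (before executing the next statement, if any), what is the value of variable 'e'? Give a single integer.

Step 1: enter scope (depth=1)
Step 2: enter scope (depth=2)
Step 3: declare e=4 at depth 2
Step 4: enter scope (depth=3)
Visible at query point: e=4

Answer: 4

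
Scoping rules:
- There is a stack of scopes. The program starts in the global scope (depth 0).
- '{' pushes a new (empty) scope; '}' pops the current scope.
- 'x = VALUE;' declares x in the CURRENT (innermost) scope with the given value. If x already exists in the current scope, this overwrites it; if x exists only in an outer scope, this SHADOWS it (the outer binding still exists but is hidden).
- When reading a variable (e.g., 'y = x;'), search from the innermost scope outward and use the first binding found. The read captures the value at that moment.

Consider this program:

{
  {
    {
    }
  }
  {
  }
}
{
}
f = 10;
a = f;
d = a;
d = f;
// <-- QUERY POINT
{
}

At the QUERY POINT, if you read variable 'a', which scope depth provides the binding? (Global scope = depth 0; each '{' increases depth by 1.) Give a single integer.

Step 1: enter scope (depth=1)
Step 2: enter scope (depth=2)
Step 3: enter scope (depth=3)
Step 4: exit scope (depth=2)
Step 5: exit scope (depth=1)
Step 6: enter scope (depth=2)
Step 7: exit scope (depth=1)
Step 8: exit scope (depth=0)
Step 9: enter scope (depth=1)
Step 10: exit scope (depth=0)
Step 11: declare f=10 at depth 0
Step 12: declare a=(read f)=10 at depth 0
Step 13: declare d=(read a)=10 at depth 0
Step 14: declare d=(read f)=10 at depth 0
Visible at query point: a=10 d=10 f=10

Answer: 0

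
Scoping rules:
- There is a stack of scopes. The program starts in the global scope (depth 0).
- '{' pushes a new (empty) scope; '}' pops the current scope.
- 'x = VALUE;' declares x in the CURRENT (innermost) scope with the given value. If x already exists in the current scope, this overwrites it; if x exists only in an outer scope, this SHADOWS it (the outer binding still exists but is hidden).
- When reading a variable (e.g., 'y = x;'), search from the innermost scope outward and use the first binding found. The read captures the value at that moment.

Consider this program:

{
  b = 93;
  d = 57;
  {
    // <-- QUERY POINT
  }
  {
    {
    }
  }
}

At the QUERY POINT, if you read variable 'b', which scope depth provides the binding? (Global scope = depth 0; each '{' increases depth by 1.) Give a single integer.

Answer: 1

Derivation:
Step 1: enter scope (depth=1)
Step 2: declare b=93 at depth 1
Step 3: declare d=57 at depth 1
Step 4: enter scope (depth=2)
Visible at query point: b=93 d=57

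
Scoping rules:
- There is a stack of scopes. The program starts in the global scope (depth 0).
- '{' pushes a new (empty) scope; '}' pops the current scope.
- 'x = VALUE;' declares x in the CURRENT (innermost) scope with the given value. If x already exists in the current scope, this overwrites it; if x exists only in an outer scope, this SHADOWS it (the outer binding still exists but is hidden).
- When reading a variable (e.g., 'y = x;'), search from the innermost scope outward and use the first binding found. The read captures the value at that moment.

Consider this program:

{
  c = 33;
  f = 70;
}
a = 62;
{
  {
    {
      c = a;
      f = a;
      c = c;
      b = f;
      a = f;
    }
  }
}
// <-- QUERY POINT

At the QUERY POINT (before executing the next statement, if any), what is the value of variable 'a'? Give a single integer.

Step 1: enter scope (depth=1)
Step 2: declare c=33 at depth 1
Step 3: declare f=70 at depth 1
Step 4: exit scope (depth=0)
Step 5: declare a=62 at depth 0
Step 6: enter scope (depth=1)
Step 7: enter scope (depth=2)
Step 8: enter scope (depth=3)
Step 9: declare c=(read a)=62 at depth 3
Step 10: declare f=(read a)=62 at depth 3
Step 11: declare c=(read c)=62 at depth 3
Step 12: declare b=(read f)=62 at depth 3
Step 13: declare a=(read f)=62 at depth 3
Step 14: exit scope (depth=2)
Step 15: exit scope (depth=1)
Step 16: exit scope (depth=0)
Visible at query point: a=62

Answer: 62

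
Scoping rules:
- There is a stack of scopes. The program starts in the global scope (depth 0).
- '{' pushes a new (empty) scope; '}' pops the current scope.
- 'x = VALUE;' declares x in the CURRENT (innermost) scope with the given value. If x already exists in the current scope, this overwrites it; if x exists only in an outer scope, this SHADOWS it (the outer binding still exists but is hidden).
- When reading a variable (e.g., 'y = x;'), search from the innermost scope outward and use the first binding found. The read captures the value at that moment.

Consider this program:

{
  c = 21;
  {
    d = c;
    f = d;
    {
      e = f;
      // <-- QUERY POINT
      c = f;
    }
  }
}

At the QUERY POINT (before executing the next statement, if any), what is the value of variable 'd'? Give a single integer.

Answer: 21

Derivation:
Step 1: enter scope (depth=1)
Step 2: declare c=21 at depth 1
Step 3: enter scope (depth=2)
Step 4: declare d=(read c)=21 at depth 2
Step 5: declare f=(read d)=21 at depth 2
Step 6: enter scope (depth=3)
Step 7: declare e=(read f)=21 at depth 3
Visible at query point: c=21 d=21 e=21 f=21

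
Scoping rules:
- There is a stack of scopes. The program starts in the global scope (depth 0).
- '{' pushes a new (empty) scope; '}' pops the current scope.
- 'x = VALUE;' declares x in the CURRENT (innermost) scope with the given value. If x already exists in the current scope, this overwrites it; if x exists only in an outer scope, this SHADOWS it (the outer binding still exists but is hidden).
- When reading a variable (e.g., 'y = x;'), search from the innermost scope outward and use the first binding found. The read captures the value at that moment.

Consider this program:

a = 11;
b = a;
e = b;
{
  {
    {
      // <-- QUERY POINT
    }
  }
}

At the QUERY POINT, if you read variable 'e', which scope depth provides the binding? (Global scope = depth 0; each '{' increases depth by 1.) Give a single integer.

Step 1: declare a=11 at depth 0
Step 2: declare b=(read a)=11 at depth 0
Step 3: declare e=(read b)=11 at depth 0
Step 4: enter scope (depth=1)
Step 5: enter scope (depth=2)
Step 6: enter scope (depth=3)
Visible at query point: a=11 b=11 e=11

Answer: 0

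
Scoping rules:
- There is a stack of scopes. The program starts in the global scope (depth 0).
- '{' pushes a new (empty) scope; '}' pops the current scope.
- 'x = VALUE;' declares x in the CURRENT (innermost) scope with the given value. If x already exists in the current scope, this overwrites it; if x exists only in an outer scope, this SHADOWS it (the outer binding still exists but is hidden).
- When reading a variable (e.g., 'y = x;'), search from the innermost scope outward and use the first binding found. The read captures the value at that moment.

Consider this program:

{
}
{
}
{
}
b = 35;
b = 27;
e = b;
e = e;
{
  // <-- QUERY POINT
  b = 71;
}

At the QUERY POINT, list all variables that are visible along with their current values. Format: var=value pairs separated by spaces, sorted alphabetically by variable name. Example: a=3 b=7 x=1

Step 1: enter scope (depth=1)
Step 2: exit scope (depth=0)
Step 3: enter scope (depth=1)
Step 4: exit scope (depth=0)
Step 5: enter scope (depth=1)
Step 6: exit scope (depth=0)
Step 7: declare b=35 at depth 0
Step 8: declare b=27 at depth 0
Step 9: declare e=(read b)=27 at depth 0
Step 10: declare e=(read e)=27 at depth 0
Step 11: enter scope (depth=1)
Visible at query point: b=27 e=27

Answer: b=27 e=27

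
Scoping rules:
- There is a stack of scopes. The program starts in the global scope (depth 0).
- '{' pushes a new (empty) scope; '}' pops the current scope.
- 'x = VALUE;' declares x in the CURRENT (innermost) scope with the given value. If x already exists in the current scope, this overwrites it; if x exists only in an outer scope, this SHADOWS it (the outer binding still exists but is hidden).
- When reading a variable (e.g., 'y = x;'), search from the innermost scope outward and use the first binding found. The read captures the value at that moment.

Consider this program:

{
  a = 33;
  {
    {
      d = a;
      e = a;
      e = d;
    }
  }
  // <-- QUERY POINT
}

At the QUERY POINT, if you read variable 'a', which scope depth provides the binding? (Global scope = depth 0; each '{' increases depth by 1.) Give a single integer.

Step 1: enter scope (depth=1)
Step 2: declare a=33 at depth 1
Step 3: enter scope (depth=2)
Step 4: enter scope (depth=3)
Step 5: declare d=(read a)=33 at depth 3
Step 6: declare e=(read a)=33 at depth 3
Step 7: declare e=(read d)=33 at depth 3
Step 8: exit scope (depth=2)
Step 9: exit scope (depth=1)
Visible at query point: a=33

Answer: 1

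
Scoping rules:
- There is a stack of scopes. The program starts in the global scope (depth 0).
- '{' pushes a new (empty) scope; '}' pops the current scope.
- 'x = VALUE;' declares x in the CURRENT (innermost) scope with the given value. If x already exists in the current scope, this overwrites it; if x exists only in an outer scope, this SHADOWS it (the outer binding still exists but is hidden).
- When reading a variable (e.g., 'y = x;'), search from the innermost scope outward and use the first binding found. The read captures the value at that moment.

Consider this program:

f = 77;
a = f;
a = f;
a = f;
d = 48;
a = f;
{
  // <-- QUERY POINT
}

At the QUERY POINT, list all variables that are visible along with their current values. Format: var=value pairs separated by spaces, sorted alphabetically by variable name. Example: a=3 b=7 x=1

Answer: a=77 d=48 f=77

Derivation:
Step 1: declare f=77 at depth 0
Step 2: declare a=(read f)=77 at depth 0
Step 3: declare a=(read f)=77 at depth 0
Step 4: declare a=(read f)=77 at depth 0
Step 5: declare d=48 at depth 0
Step 6: declare a=(read f)=77 at depth 0
Step 7: enter scope (depth=1)
Visible at query point: a=77 d=48 f=77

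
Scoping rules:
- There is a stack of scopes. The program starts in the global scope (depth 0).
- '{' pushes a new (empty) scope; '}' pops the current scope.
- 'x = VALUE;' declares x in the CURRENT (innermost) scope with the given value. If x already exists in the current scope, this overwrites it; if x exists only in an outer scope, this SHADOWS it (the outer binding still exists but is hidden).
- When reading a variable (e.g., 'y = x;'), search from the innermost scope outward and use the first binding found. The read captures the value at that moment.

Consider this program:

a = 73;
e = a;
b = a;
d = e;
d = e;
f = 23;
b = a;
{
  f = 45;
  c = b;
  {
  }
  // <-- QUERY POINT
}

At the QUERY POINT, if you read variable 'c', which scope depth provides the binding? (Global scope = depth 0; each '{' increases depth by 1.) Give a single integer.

Answer: 1

Derivation:
Step 1: declare a=73 at depth 0
Step 2: declare e=(read a)=73 at depth 0
Step 3: declare b=(read a)=73 at depth 0
Step 4: declare d=(read e)=73 at depth 0
Step 5: declare d=(read e)=73 at depth 0
Step 6: declare f=23 at depth 0
Step 7: declare b=(read a)=73 at depth 0
Step 8: enter scope (depth=1)
Step 9: declare f=45 at depth 1
Step 10: declare c=(read b)=73 at depth 1
Step 11: enter scope (depth=2)
Step 12: exit scope (depth=1)
Visible at query point: a=73 b=73 c=73 d=73 e=73 f=45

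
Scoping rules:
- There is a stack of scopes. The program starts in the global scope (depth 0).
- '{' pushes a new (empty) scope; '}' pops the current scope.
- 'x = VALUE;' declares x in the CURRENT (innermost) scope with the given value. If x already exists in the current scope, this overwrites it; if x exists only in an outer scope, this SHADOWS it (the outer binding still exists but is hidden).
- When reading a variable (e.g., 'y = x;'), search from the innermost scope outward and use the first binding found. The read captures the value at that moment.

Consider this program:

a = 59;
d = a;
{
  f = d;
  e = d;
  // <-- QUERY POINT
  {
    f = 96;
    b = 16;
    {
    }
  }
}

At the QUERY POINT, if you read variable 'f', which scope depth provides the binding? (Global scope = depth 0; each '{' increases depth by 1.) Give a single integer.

Answer: 1

Derivation:
Step 1: declare a=59 at depth 0
Step 2: declare d=(read a)=59 at depth 0
Step 3: enter scope (depth=1)
Step 4: declare f=(read d)=59 at depth 1
Step 5: declare e=(read d)=59 at depth 1
Visible at query point: a=59 d=59 e=59 f=59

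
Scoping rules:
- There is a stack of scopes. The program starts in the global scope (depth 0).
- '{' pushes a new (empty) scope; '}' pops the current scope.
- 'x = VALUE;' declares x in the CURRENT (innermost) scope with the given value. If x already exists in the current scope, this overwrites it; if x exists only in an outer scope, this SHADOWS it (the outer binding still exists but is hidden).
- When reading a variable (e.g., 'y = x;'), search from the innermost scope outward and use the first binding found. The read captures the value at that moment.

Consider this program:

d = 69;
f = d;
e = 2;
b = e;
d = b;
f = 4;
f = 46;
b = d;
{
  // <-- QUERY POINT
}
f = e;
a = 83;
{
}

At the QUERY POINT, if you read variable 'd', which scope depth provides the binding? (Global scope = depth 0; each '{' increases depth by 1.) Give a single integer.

Step 1: declare d=69 at depth 0
Step 2: declare f=(read d)=69 at depth 0
Step 3: declare e=2 at depth 0
Step 4: declare b=(read e)=2 at depth 0
Step 5: declare d=(read b)=2 at depth 0
Step 6: declare f=4 at depth 0
Step 7: declare f=46 at depth 0
Step 8: declare b=(read d)=2 at depth 0
Step 9: enter scope (depth=1)
Visible at query point: b=2 d=2 e=2 f=46

Answer: 0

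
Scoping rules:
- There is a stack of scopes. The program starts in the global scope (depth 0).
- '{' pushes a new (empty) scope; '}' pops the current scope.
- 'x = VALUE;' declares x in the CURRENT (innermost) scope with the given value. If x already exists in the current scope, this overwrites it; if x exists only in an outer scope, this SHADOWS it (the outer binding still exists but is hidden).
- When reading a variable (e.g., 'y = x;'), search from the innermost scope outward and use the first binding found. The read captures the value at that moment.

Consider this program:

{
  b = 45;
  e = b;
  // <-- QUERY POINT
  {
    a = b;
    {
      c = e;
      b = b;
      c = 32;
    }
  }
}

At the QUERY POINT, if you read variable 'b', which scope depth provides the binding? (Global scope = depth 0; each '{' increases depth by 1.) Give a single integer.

Answer: 1

Derivation:
Step 1: enter scope (depth=1)
Step 2: declare b=45 at depth 1
Step 3: declare e=(read b)=45 at depth 1
Visible at query point: b=45 e=45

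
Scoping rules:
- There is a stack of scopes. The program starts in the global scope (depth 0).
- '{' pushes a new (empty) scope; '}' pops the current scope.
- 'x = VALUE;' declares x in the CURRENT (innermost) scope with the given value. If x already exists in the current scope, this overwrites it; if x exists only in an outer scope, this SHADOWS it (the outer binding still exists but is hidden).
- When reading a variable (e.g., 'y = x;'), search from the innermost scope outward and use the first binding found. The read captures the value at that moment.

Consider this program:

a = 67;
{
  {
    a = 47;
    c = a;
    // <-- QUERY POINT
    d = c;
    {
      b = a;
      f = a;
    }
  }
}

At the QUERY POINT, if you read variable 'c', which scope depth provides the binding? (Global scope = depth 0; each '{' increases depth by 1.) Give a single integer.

Answer: 2

Derivation:
Step 1: declare a=67 at depth 0
Step 2: enter scope (depth=1)
Step 3: enter scope (depth=2)
Step 4: declare a=47 at depth 2
Step 5: declare c=(read a)=47 at depth 2
Visible at query point: a=47 c=47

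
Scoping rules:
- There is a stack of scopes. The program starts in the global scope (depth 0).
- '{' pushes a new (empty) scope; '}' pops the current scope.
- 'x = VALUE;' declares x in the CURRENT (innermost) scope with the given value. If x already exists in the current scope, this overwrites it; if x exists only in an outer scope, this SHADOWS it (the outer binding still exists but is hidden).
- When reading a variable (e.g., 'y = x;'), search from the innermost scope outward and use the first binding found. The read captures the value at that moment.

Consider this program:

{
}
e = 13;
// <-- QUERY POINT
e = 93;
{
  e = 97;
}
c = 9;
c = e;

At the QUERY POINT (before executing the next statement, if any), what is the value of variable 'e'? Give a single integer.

Step 1: enter scope (depth=1)
Step 2: exit scope (depth=0)
Step 3: declare e=13 at depth 0
Visible at query point: e=13

Answer: 13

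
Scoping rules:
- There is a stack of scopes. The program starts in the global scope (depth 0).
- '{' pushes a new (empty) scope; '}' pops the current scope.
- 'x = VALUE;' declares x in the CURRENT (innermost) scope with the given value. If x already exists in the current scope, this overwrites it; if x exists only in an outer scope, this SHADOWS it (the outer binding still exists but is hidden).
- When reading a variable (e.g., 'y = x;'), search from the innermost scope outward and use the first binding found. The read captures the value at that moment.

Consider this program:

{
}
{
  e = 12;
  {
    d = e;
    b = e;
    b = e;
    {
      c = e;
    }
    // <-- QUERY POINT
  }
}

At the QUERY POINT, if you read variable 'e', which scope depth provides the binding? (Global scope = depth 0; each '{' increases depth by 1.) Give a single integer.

Answer: 1

Derivation:
Step 1: enter scope (depth=1)
Step 2: exit scope (depth=0)
Step 3: enter scope (depth=1)
Step 4: declare e=12 at depth 1
Step 5: enter scope (depth=2)
Step 6: declare d=(read e)=12 at depth 2
Step 7: declare b=(read e)=12 at depth 2
Step 8: declare b=(read e)=12 at depth 2
Step 9: enter scope (depth=3)
Step 10: declare c=(read e)=12 at depth 3
Step 11: exit scope (depth=2)
Visible at query point: b=12 d=12 e=12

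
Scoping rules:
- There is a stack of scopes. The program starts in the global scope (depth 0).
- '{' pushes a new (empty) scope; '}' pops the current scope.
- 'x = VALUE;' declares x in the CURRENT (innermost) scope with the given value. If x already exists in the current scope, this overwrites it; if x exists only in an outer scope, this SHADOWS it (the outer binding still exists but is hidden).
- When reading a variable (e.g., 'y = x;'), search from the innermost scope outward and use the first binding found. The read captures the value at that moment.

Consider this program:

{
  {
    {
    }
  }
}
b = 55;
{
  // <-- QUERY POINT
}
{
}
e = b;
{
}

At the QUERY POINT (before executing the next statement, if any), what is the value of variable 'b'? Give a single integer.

Answer: 55

Derivation:
Step 1: enter scope (depth=1)
Step 2: enter scope (depth=2)
Step 3: enter scope (depth=3)
Step 4: exit scope (depth=2)
Step 5: exit scope (depth=1)
Step 6: exit scope (depth=0)
Step 7: declare b=55 at depth 0
Step 8: enter scope (depth=1)
Visible at query point: b=55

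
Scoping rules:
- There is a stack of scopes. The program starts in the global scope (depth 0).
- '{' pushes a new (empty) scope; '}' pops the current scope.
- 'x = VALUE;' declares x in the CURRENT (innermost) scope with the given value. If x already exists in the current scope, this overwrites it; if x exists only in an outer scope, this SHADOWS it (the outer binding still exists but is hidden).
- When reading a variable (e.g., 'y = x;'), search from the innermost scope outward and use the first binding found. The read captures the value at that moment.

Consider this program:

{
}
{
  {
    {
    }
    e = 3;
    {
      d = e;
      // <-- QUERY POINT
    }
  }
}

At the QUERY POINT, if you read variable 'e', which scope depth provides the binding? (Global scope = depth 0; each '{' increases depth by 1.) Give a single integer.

Step 1: enter scope (depth=1)
Step 2: exit scope (depth=0)
Step 3: enter scope (depth=1)
Step 4: enter scope (depth=2)
Step 5: enter scope (depth=3)
Step 6: exit scope (depth=2)
Step 7: declare e=3 at depth 2
Step 8: enter scope (depth=3)
Step 9: declare d=(read e)=3 at depth 3
Visible at query point: d=3 e=3

Answer: 2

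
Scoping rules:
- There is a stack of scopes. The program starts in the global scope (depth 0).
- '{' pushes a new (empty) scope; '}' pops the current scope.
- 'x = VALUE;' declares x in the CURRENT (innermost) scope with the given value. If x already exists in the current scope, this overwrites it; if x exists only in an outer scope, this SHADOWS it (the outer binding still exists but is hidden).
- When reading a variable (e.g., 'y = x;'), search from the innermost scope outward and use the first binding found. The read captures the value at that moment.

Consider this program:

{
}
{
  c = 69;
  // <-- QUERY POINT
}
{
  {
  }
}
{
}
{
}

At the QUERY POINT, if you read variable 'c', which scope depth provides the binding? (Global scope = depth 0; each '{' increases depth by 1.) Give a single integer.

Step 1: enter scope (depth=1)
Step 2: exit scope (depth=0)
Step 3: enter scope (depth=1)
Step 4: declare c=69 at depth 1
Visible at query point: c=69

Answer: 1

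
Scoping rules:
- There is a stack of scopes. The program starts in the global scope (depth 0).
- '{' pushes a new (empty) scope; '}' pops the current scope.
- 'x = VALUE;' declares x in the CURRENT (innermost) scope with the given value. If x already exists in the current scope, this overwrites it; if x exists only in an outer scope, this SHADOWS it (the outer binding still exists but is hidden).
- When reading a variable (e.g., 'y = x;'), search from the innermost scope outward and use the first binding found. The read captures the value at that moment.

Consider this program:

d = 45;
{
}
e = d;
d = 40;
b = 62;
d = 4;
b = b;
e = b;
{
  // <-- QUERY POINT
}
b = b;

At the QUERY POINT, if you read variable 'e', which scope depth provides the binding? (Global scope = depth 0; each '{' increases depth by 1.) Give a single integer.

Answer: 0

Derivation:
Step 1: declare d=45 at depth 0
Step 2: enter scope (depth=1)
Step 3: exit scope (depth=0)
Step 4: declare e=(read d)=45 at depth 0
Step 5: declare d=40 at depth 0
Step 6: declare b=62 at depth 0
Step 7: declare d=4 at depth 0
Step 8: declare b=(read b)=62 at depth 0
Step 9: declare e=(read b)=62 at depth 0
Step 10: enter scope (depth=1)
Visible at query point: b=62 d=4 e=62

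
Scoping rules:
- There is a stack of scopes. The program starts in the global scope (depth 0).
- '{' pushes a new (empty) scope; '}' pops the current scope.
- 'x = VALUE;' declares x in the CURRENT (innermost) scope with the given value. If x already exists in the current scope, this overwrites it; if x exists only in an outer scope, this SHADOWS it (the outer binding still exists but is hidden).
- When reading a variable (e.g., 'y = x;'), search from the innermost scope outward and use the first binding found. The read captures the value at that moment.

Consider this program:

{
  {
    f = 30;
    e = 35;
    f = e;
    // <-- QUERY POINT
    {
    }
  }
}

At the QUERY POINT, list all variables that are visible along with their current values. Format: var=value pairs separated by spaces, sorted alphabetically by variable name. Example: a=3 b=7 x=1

Step 1: enter scope (depth=1)
Step 2: enter scope (depth=2)
Step 3: declare f=30 at depth 2
Step 4: declare e=35 at depth 2
Step 5: declare f=(read e)=35 at depth 2
Visible at query point: e=35 f=35

Answer: e=35 f=35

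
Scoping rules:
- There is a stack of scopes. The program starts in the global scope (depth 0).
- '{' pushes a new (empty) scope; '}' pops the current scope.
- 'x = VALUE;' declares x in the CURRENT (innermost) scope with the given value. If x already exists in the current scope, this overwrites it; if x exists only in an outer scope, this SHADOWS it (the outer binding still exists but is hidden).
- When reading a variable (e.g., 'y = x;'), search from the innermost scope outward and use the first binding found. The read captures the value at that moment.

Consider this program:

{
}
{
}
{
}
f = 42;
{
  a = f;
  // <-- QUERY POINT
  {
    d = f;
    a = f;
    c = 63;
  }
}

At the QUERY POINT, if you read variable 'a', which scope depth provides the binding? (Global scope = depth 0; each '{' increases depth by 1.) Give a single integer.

Step 1: enter scope (depth=1)
Step 2: exit scope (depth=0)
Step 3: enter scope (depth=1)
Step 4: exit scope (depth=0)
Step 5: enter scope (depth=1)
Step 6: exit scope (depth=0)
Step 7: declare f=42 at depth 0
Step 8: enter scope (depth=1)
Step 9: declare a=(read f)=42 at depth 1
Visible at query point: a=42 f=42

Answer: 1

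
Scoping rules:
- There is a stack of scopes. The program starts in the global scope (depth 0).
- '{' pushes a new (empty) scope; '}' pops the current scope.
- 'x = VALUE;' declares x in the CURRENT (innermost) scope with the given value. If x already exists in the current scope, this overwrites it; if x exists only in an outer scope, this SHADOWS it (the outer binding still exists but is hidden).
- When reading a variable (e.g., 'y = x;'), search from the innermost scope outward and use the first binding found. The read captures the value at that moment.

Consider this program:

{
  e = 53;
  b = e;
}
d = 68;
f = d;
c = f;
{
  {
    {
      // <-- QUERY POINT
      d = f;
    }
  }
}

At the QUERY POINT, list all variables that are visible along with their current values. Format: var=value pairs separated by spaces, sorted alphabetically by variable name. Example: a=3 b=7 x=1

Answer: c=68 d=68 f=68

Derivation:
Step 1: enter scope (depth=1)
Step 2: declare e=53 at depth 1
Step 3: declare b=(read e)=53 at depth 1
Step 4: exit scope (depth=0)
Step 5: declare d=68 at depth 0
Step 6: declare f=(read d)=68 at depth 0
Step 7: declare c=(read f)=68 at depth 0
Step 8: enter scope (depth=1)
Step 9: enter scope (depth=2)
Step 10: enter scope (depth=3)
Visible at query point: c=68 d=68 f=68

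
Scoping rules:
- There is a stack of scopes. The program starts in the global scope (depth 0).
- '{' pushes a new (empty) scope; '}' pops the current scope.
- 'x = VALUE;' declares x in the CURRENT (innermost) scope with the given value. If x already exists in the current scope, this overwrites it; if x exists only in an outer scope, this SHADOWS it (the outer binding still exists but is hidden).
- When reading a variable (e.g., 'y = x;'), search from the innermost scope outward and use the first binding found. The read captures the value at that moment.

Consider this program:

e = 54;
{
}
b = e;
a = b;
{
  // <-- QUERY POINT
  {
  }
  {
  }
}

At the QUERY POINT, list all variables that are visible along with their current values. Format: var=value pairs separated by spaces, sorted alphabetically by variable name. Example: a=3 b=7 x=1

Step 1: declare e=54 at depth 0
Step 2: enter scope (depth=1)
Step 3: exit scope (depth=0)
Step 4: declare b=(read e)=54 at depth 0
Step 5: declare a=(read b)=54 at depth 0
Step 6: enter scope (depth=1)
Visible at query point: a=54 b=54 e=54

Answer: a=54 b=54 e=54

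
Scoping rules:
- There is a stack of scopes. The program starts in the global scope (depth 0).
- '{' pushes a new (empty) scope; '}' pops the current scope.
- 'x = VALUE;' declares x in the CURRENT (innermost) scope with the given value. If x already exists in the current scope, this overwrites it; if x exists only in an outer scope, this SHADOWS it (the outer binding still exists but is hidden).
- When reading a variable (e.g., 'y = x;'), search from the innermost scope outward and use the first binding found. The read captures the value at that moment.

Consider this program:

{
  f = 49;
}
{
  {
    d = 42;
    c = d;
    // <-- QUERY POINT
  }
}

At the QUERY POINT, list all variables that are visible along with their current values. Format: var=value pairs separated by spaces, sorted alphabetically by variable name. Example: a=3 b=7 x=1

Answer: c=42 d=42

Derivation:
Step 1: enter scope (depth=1)
Step 2: declare f=49 at depth 1
Step 3: exit scope (depth=0)
Step 4: enter scope (depth=1)
Step 5: enter scope (depth=2)
Step 6: declare d=42 at depth 2
Step 7: declare c=(read d)=42 at depth 2
Visible at query point: c=42 d=42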